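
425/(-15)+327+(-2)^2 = 908/3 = 302.67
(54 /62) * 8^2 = 1728 /31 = 55.74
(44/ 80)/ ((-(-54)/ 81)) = 33/ 40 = 0.82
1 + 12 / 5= 17 / 5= 3.40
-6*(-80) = 480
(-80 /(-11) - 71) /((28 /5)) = -3505 /308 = -11.38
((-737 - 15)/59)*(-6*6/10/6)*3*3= 20304/295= 68.83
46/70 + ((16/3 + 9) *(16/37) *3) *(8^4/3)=98634233/3885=25388.48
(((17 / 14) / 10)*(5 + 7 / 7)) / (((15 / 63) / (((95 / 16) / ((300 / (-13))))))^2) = 0.85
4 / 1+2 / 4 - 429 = -849 / 2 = -424.50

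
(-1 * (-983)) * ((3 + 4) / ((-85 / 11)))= -75691 / 85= -890.48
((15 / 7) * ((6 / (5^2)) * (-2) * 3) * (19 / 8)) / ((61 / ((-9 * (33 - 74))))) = -44.33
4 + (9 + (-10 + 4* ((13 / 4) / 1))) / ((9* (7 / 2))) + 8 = 260 / 21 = 12.38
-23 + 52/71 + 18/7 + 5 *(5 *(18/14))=12.45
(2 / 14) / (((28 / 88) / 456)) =10032 / 49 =204.73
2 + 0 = 2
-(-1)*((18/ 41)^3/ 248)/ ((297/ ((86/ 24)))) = 387/ 94008244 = 0.00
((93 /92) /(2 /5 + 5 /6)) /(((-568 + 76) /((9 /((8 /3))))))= -12555 /2233024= -0.01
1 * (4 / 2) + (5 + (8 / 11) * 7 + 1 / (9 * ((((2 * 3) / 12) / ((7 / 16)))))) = 12.19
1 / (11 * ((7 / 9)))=9 / 77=0.12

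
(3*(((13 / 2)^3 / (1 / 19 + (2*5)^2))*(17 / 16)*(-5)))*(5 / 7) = -53222325 / 1703296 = -31.25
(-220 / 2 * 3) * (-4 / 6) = 220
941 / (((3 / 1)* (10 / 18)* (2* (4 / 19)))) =53637 / 40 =1340.92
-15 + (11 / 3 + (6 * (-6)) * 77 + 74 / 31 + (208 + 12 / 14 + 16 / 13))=-21757174 / 8463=-2570.86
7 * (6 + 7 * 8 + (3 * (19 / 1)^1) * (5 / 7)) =719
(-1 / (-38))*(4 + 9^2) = 85 / 38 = 2.24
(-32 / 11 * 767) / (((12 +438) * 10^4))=-767 / 1546875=-0.00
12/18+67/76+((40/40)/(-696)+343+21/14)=4576123/13224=346.05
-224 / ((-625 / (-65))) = -2912 / 125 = -23.30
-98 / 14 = -7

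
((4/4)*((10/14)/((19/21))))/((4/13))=195/76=2.57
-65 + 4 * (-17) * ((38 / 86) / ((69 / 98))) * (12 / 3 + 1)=-825935 / 2967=-278.37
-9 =-9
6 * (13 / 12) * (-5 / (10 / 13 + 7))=-845 / 202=-4.18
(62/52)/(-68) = -31/1768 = -0.02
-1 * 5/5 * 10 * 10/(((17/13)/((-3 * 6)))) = 1376.47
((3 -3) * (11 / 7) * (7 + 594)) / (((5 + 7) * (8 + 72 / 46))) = 0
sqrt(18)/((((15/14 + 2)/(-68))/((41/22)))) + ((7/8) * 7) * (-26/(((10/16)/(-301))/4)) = 1533896/5-58548 * sqrt(2)/473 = 306604.15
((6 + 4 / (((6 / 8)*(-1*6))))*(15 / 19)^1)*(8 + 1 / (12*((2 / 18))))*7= 247.15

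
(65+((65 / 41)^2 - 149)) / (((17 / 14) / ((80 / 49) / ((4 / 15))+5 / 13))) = -1135555910 / 2600507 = -436.67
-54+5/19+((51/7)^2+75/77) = 3265/10241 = 0.32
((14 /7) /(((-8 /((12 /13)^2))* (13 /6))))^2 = 46656 /4826809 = 0.01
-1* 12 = -12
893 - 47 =846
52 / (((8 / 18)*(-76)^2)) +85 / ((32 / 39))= 1196949 / 11552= 103.61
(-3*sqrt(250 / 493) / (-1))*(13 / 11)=195*sqrt(4930) / 5423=2.52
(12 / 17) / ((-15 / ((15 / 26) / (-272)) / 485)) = 1455 / 30056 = 0.05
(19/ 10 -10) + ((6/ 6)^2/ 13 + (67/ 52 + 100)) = 24249/ 260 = 93.27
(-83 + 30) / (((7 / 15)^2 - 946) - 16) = 11925 / 216401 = 0.06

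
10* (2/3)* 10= 200/3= 66.67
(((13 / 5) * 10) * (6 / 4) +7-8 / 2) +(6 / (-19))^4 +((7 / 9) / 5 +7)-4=264870592 / 5864445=45.17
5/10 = 1/2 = 0.50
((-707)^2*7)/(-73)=-3498943/73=-47930.73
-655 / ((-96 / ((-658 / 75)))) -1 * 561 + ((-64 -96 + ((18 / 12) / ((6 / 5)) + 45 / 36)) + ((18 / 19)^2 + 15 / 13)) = -2623114927 / 3378960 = -776.31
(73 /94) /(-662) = -73 /62228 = -0.00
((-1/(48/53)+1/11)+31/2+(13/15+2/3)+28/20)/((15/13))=597857/39600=15.10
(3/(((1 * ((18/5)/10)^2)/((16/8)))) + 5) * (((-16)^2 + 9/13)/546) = 4621745/191646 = 24.12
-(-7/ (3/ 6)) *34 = 476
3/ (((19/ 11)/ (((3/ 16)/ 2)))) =99/ 608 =0.16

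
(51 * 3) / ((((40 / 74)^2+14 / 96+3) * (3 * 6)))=2.47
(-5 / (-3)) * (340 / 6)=850 / 9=94.44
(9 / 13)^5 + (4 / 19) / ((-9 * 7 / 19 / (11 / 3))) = -5176631 / 70174377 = -0.07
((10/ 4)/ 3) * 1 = 5/ 6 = 0.83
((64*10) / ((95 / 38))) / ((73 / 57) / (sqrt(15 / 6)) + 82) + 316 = 17427381596 / 54610361 - 532608*sqrt(10) / 54610361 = 319.09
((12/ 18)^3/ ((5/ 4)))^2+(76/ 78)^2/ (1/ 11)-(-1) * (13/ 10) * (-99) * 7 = -5484912733/ 6160050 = -890.40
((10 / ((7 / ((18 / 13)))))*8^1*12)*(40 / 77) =691200 / 7007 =98.64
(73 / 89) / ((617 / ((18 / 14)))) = 657 / 384391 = 0.00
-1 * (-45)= 45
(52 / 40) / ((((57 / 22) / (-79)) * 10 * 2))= -1.98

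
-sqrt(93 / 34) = -sqrt(3162) / 34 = -1.65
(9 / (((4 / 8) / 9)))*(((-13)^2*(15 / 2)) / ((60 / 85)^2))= 6593535 / 16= 412095.94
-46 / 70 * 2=-46 / 35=-1.31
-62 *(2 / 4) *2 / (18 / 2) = -62 / 9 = -6.89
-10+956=946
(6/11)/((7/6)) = 36/77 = 0.47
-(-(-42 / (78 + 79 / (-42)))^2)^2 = -9682651996416 / 104464936614481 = -0.09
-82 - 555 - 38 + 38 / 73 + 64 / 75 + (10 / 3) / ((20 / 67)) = -2417977 / 3650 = -662.46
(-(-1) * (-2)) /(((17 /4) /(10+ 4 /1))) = -112 /17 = -6.59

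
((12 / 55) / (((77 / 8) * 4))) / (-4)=-6 / 4235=-0.00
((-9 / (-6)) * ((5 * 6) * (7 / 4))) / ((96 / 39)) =4095 / 128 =31.99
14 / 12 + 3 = 25 / 6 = 4.17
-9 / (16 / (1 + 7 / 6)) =-39 / 32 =-1.22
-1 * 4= -4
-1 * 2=-2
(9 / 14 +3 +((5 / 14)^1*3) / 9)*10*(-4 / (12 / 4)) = -3160 / 63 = -50.16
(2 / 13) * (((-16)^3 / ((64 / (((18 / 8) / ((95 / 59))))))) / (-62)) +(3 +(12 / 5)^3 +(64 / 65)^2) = 224158643 / 12442625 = 18.02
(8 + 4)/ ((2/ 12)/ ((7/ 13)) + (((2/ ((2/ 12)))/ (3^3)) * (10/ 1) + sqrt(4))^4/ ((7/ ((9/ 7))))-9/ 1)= 857304/ 22012127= 0.04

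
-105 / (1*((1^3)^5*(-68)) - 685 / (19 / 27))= 1995 / 19787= 0.10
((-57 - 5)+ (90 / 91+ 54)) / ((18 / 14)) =-638 / 117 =-5.45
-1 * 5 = -5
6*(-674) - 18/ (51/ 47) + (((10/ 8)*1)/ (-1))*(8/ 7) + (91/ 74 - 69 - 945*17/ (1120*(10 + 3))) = -4130.89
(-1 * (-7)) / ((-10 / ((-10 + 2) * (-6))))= -168 / 5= -33.60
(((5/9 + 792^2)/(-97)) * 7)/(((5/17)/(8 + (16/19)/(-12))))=-303653753228/248805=-1220448.76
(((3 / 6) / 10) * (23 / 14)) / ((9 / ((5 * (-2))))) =-23 / 252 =-0.09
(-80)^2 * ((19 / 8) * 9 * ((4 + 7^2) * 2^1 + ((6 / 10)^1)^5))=1813929696 / 125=14511437.57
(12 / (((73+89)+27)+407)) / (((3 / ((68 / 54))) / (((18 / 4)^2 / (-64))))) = -51 / 19072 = -0.00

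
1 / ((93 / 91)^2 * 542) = 8281 / 4687758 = 0.00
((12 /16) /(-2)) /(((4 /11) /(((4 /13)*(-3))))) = 99 /104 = 0.95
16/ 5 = 3.20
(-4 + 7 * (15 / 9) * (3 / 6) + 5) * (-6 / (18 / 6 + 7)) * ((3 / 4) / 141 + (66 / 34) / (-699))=-77613 / 7446680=-0.01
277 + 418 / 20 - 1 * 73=224.90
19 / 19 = 1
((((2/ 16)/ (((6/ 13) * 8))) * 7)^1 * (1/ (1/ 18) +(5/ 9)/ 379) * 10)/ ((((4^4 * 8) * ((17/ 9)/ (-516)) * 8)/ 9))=-10812147255/ 1688993792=-6.40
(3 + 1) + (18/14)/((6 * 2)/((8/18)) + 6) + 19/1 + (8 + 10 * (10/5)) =3930/77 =51.04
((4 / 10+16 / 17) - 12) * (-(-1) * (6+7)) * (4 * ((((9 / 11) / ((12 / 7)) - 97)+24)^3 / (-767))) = -14719010482563 / 53399720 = -275638.35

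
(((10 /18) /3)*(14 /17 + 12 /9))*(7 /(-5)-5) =-3520 /1377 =-2.56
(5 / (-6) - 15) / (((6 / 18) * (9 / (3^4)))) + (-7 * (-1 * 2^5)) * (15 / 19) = -9525 / 38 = -250.66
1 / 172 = 0.01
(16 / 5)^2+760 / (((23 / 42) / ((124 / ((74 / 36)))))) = 1781353856 / 21275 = 83729.91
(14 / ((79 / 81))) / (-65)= -1134 / 5135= -0.22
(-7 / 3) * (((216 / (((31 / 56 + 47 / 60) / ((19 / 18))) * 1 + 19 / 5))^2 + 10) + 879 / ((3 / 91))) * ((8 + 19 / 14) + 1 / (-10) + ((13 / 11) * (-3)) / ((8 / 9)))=-350239.41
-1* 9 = -9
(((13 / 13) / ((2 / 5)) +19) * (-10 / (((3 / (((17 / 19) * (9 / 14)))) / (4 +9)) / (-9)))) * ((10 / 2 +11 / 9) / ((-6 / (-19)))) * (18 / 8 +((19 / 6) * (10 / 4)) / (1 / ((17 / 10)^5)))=261496740349 / 24000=10895697.51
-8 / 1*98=-784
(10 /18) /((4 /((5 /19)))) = 25 /684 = 0.04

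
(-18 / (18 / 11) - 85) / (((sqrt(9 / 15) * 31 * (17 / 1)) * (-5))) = 32 * sqrt(15) / 2635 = 0.05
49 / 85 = 0.58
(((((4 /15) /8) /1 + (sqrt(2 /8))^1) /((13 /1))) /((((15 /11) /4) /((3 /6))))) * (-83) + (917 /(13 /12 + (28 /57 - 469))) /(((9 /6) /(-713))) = 289131998216 /311726025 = 927.52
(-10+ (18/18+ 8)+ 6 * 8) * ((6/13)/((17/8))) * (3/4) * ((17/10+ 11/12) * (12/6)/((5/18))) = 796932/5525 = 144.24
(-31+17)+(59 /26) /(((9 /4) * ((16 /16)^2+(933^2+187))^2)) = -1241732481982784 /88695177284493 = -14.00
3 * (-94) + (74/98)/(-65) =-898207/3185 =-282.01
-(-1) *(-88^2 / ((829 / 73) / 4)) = -2261248 / 829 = -2727.68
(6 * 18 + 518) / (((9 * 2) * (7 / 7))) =34.78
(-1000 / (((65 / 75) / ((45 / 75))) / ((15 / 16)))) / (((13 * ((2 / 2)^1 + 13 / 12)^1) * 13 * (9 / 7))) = -3150 / 2197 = -1.43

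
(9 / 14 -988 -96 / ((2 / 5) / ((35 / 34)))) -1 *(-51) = -281653 / 238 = -1183.42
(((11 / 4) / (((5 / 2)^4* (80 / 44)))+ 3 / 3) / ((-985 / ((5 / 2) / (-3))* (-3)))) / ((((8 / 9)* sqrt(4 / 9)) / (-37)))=180153 / 9850000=0.02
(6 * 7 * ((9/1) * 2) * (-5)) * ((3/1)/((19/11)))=-124740/19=-6565.26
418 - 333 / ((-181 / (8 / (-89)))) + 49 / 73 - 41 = 443930658 / 1175957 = 377.51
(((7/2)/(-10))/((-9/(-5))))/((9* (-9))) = 0.00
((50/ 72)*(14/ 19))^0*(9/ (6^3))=1/ 24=0.04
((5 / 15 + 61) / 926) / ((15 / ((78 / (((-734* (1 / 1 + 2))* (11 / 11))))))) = -1196 / 7646445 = -0.00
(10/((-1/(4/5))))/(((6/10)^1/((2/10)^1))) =-8/3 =-2.67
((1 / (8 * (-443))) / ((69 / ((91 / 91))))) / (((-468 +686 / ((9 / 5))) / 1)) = 3 / 63742384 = 0.00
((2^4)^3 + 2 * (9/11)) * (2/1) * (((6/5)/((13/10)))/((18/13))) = 180296/33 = 5463.52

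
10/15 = 2/3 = 0.67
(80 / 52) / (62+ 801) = 20 / 11219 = 0.00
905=905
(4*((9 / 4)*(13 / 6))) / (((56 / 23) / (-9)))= -8073 / 112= -72.08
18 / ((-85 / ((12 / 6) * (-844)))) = 30384 / 85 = 357.46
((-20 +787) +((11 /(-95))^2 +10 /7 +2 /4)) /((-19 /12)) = -582934914 /1200325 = -485.65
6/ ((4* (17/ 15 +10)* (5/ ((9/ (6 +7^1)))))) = 81/ 4342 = 0.02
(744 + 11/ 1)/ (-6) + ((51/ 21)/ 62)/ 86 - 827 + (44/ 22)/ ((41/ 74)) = -4357742867/ 4590852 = -949.22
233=233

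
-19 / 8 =-2.38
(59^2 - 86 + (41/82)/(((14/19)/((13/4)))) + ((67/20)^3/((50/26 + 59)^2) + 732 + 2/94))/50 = 6817199969091563/82547942400000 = 82.58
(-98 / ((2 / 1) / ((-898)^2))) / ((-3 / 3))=39513796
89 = 89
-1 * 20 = -20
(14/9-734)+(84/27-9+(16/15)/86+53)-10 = -149494/215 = -695.32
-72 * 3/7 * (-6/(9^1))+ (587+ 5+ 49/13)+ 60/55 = 618049/1001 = 617.43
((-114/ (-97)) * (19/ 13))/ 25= 2166/ 31525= 0.07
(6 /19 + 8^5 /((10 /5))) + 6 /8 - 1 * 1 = 1245189 /76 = 16384.07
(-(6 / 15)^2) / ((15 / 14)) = -56 / 375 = -0.15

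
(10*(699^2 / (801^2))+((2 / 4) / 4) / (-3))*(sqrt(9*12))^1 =4319357*sqrt(3) / 95052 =78.71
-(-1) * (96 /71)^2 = 9216 /5041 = 1.83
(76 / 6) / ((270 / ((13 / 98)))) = 247 / 39690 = 0.01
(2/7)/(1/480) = 960/7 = 137.14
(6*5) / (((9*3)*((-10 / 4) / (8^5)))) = -131072 / 9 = -14563.56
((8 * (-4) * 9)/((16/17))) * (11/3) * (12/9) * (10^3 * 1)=-1496000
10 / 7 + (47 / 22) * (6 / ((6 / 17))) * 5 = 28185 / 154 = 183.02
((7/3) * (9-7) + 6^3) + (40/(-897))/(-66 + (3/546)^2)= 11095641426/50282209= 220.67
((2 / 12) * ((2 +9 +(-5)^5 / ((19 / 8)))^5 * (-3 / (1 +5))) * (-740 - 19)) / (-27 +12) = 15946724554735217.59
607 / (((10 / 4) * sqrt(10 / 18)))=325.75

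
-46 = -46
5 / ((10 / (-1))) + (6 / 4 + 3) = 4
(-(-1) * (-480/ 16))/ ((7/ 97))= -2910/ 7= -415.71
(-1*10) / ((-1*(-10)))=-1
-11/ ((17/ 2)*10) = -11/ 85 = -0.13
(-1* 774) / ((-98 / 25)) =9675 / 49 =197.45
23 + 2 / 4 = 47 / 2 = 23.50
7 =7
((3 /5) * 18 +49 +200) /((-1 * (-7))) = 1299 /35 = 37.11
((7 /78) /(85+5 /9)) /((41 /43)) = 129 /117260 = 0.00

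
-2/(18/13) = -13/9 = -1.44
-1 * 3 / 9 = -1 / 3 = -0.33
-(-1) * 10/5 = 2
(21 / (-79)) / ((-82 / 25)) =0.08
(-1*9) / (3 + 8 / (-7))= -63 / 13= -4.85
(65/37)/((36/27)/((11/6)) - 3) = -143/185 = -0.77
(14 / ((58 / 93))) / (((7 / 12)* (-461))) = -0.08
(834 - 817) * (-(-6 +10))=-68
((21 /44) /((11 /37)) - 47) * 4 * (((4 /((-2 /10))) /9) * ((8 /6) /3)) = 1757680 /9801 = 179.34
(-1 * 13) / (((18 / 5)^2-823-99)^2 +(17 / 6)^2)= -292500 / 18593139361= -0.00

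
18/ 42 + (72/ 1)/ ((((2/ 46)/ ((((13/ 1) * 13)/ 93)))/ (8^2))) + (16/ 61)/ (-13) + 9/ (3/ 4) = 33144003281/ 172081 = 192606.99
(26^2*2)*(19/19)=1352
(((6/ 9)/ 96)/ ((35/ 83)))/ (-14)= -83/ 70560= -0.00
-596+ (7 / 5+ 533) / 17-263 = -827.56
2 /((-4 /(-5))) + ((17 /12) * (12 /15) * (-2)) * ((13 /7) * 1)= -359 /210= -1.71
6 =6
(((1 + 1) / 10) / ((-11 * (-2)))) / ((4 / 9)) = 9 / 440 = 0.02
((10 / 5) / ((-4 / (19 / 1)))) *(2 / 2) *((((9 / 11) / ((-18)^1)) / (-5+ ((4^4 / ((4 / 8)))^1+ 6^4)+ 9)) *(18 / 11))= 57 / 146168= 0.00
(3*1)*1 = 3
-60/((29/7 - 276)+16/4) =28/125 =0.22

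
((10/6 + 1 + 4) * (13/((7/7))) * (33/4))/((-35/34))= -4862/7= -694.57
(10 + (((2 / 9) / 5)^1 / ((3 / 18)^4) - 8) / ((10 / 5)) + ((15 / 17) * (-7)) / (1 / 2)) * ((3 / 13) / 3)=1908 / 1105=1.73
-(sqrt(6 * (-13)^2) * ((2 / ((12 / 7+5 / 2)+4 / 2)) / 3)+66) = -66-364 * sqrt(6) / 261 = -69.42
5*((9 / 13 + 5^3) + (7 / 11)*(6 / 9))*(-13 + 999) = 266732720 / 429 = 621754.59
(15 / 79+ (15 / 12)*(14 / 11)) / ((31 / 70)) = 108325 / 26939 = 4.02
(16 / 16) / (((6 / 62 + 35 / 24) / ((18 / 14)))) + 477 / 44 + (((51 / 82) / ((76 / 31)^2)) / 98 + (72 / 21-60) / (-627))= 6946436083269 / 590735617472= 11.76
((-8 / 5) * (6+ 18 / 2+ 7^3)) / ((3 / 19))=-54416 / 15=-3627.73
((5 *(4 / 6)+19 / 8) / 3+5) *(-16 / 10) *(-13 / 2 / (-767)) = -497 / 5310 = -0.09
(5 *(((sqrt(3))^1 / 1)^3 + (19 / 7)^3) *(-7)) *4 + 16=-136396 / 49 - 420 *sqrt(3)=-3511.05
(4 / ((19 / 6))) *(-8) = -192 / 19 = -10.11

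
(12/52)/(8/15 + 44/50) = 0.16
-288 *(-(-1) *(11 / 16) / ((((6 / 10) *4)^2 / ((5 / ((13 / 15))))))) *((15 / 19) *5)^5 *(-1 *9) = 1710572.32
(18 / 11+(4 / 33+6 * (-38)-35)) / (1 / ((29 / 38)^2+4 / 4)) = -19698985 / 47652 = -413.39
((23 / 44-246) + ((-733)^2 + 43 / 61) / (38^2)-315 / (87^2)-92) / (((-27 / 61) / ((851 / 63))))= -23969378453693 / 22722713244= -1054.86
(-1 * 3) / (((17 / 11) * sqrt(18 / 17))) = -11 * sqrt(34) / 34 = -1.89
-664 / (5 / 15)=-1992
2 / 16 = 1 / 8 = 0.12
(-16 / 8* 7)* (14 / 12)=-49 / 3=-16.33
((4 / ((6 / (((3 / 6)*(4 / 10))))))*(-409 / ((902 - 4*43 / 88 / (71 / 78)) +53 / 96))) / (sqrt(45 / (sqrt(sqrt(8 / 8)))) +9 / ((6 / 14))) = -3252368 / 1012631295 +464624*sqrt(5) / 1012631295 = -0.00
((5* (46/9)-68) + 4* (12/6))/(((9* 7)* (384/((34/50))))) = -527/544320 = -0.00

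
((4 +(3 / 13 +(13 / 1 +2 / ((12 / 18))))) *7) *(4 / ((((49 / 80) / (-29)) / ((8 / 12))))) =-4881280 / 273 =-17880.15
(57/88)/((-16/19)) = -1083/1408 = -0.77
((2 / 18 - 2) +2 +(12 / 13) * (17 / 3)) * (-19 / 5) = -2375 / 117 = -20.30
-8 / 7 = -1.14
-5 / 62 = -0.08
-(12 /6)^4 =-16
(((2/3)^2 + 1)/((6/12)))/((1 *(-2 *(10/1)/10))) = -13/9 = -1.44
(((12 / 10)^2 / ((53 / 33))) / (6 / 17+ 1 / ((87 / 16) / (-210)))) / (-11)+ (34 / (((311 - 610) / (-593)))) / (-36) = -125856367121 / 67268137950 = -1.87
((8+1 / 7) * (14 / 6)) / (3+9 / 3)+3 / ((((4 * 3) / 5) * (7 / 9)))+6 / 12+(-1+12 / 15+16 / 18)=7513 / 1260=5.96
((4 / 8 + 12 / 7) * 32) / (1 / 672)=47616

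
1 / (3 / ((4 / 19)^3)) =64 / 20577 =0.00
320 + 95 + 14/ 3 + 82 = 1505/ 3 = 501.67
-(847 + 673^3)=-304822064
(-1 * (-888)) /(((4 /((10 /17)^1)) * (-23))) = -2220 /391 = -5.68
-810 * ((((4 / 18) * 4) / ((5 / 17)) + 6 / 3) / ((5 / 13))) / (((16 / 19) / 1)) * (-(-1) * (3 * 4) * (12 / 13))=-695628 / 5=-139125.60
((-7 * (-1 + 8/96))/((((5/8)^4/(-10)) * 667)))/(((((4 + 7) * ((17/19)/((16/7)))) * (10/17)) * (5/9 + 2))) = -933888/9588125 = -0.10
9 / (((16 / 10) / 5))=225 / 8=28.12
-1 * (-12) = 12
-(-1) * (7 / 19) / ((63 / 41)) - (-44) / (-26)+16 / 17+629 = 23751214 / 37791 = 628.49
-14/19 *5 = -70/19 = -3.68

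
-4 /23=-0.17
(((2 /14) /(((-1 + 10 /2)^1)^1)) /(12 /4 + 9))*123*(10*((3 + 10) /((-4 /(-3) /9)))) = 71955 /224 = 321.23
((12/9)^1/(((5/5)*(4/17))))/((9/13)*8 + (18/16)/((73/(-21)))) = 129064/118773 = 1.09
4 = 4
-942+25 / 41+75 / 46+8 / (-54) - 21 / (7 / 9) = -49236887 / 50922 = -966.91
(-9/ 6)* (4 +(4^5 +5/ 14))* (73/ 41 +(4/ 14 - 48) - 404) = 5577297021/ 8036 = 694038.95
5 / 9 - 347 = -3118 / 9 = -346.44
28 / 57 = 0.49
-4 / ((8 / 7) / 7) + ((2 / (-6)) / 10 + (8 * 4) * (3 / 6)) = -128 / 15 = -8.53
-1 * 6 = -6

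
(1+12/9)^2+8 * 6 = 481/9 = 53.44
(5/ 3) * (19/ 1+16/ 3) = 365/ 9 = 40.56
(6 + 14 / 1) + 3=23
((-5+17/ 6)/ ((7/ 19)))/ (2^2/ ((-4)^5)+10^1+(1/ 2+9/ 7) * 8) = -31616/ 130539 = -0.24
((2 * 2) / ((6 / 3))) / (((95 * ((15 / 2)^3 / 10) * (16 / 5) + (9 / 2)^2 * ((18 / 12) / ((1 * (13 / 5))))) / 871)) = 181168 / 1335015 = 0.14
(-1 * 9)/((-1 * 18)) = 1/2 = 0.50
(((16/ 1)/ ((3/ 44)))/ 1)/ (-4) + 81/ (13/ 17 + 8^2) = -63215/ 1101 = -57.42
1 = 1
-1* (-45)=45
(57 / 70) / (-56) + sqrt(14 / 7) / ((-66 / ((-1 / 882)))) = -57 / 3920 + sqrt(2) / 58212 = -0.01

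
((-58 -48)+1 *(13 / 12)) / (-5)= 1259 / 60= 20.98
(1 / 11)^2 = 1 / 121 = 0.01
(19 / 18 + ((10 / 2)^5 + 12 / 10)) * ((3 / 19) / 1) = 493.78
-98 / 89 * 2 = -196 / 89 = -2.20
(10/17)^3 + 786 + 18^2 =5454430/4913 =1110.20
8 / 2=4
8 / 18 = 0.44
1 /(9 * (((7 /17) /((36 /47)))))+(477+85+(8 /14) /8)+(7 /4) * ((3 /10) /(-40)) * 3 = 295962473 /526400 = 562.24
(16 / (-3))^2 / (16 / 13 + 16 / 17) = 1768 / 135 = 13.10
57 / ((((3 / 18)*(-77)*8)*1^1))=-171 / 308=-0.56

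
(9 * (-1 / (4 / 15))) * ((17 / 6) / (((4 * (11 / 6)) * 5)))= -2.61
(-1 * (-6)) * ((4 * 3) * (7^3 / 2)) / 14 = 882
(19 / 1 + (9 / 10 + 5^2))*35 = 3143 / 2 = 1571.50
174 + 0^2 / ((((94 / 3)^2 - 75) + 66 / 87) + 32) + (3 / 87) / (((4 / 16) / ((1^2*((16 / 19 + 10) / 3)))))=288446 / 1653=174.50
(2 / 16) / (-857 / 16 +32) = -2 / 345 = -0.01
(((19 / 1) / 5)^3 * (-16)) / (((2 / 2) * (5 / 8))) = -877952 / 625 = -1404.72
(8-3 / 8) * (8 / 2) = 30.50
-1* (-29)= 29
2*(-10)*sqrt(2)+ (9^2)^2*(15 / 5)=19683 -20*sqrt(2)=19654.72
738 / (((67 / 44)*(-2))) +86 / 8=-62063 / 268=-231.58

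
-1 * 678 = -678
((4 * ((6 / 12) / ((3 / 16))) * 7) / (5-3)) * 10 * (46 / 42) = 3680 / 9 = 408.89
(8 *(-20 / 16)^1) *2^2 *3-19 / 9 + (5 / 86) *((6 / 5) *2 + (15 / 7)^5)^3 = 564159936519249300361 / 91865315217397050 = 6141.16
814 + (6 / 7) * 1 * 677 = 9760 / 7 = 1394.29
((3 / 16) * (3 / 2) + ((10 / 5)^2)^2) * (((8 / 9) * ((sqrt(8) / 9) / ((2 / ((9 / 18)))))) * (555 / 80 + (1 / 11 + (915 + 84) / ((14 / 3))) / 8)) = 2704511 * sqrt(2) / 99792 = 38.33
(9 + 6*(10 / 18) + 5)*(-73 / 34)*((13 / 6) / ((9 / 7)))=-86359 / 1377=-62.72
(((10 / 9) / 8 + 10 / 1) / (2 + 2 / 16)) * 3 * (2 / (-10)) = -146 / 51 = -2.86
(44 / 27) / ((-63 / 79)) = -3476 / 1701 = -2.04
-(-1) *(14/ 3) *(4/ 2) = 28/ 3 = 9.33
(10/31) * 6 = 60/31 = 1.94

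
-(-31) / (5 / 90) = 558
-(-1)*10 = 10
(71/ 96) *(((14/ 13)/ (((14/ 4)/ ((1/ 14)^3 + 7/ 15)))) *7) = 1364833/ 1834560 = 0.74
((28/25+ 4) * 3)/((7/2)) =768/175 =4.39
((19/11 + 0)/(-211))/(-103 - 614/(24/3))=76/1668799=0.00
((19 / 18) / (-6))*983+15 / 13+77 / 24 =-473353 / 2808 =-168.57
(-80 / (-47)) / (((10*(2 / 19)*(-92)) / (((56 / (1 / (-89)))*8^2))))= 6060544 / 1081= 5606.42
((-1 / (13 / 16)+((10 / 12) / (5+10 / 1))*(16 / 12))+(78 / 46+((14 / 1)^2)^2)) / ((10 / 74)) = 11475058603 / 40365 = 284282.39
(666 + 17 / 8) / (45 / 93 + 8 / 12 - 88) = -7.69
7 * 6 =42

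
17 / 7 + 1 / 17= 2.49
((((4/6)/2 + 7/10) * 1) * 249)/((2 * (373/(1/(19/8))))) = 5146/35435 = 0.15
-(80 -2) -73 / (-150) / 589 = -6891227 / 88350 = -78.00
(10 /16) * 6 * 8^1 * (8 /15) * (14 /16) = 14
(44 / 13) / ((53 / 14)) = 616 / 689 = 0.89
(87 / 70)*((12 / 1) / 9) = 58 / 35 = 1.66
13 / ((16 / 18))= 14.62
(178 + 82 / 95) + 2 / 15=51014 / 285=179.00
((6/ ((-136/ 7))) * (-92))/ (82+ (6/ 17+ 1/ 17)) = 161/ 467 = 0.34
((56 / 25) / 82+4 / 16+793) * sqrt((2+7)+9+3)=3252437 * sqrt(21) / 4100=3635.25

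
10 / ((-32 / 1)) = -5 / 16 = -0.31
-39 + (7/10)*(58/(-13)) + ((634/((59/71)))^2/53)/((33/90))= 29911.12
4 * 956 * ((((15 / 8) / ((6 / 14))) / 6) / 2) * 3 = 4182.50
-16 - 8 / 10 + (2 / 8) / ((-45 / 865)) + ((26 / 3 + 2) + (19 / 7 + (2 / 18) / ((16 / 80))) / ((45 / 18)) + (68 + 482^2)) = 19520119 / 84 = 232382.37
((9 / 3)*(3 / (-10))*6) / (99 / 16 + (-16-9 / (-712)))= 38448 / 69775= 0.55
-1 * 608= -608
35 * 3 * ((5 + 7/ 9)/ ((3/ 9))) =1820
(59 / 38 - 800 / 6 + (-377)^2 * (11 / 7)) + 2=178126201 / 798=223215.79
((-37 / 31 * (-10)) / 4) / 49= 0.06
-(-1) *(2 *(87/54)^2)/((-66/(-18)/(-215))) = -180815/594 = -304.40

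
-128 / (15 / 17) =-2176 / 15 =-145.07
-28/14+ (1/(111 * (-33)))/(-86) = -630035/315018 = -2.00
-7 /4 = -1.75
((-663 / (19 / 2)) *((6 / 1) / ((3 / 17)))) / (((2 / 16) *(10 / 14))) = -2524704 / 95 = -26575.83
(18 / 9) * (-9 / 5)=-18 / 5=-3.60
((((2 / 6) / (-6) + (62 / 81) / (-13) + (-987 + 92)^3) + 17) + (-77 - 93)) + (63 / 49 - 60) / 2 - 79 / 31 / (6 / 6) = -163816379382122 / 228501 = -716917560.02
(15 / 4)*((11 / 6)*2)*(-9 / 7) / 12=-165 / 112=-1.47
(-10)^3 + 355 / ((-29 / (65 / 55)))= -323615 / 319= -1014.47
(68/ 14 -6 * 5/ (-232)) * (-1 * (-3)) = 12147/ 812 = 14.96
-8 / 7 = -1.14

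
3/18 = 1/6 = 0.17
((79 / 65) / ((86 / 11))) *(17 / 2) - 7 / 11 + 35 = 4388543 / 122980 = 35.69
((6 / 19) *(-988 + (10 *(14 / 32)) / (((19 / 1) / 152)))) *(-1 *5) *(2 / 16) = 14295 / 76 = 188.09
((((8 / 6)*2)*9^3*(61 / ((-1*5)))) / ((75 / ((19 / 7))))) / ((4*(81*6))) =-1159 / 2625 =-0.44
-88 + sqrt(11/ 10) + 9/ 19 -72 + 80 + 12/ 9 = -77.14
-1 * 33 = -33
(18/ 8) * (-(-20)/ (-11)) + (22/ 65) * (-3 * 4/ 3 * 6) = -8733/ 715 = -12.21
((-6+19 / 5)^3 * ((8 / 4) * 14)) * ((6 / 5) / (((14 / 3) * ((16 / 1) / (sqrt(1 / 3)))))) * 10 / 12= -1331 * sqrt(3) / 1000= -2.31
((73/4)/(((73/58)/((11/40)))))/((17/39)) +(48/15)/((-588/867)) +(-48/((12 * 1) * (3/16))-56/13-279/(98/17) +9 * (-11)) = -438209497/2598960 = -168.61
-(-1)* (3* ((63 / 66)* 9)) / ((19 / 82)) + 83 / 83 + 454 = 566.23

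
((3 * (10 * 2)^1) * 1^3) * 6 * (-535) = -192600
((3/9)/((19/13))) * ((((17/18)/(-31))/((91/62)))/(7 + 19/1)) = -17/93366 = -0.00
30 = 30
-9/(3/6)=-18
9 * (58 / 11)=522 / 11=47.45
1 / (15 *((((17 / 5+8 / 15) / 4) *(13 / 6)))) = 24 / 767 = 0.03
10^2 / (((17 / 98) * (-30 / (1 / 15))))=-196 / 153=-1.28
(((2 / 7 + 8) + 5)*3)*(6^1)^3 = 60264 / 7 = 8609.14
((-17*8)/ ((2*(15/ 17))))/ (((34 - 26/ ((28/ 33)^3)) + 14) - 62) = 12688256/ 9312675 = 1.36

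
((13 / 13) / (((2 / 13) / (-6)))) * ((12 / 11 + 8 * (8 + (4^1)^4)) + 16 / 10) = -4536012 / 55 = -82472.95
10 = 10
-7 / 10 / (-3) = 7 / 30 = 0.23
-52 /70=-26 /35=-0.74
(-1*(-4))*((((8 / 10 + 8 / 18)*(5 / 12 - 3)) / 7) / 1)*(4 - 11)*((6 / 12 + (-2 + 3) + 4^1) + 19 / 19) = 83.59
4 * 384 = 1536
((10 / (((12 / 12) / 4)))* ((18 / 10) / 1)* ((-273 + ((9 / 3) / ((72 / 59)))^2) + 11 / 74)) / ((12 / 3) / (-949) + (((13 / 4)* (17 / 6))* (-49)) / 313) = 5067045170421 / 381350453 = 13287.11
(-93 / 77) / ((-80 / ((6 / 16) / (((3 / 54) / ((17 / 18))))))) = 4743 / 49280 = 0.10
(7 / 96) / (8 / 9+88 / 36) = 0.02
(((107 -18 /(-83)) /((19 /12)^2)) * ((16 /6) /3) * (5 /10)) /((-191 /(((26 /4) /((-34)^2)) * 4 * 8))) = -29615872 /1653927637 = -0.02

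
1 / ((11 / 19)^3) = 6859 / 1331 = 5.15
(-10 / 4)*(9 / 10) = -9 / 4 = -2.25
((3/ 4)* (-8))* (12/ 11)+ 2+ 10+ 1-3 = 38/ 11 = 3.45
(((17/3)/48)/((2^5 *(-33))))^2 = 289/23123460096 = 0.00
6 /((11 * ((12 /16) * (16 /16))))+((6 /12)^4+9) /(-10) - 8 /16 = -239 /352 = -0.68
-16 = -16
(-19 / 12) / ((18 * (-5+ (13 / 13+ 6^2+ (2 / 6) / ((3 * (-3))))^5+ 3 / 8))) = -10097379 / 7920318829730185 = -0.00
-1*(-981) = 981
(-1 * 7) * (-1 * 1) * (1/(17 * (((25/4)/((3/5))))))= 84/2125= 0.04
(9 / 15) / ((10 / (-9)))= -27 / 50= -0.54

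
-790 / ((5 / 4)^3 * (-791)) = 10112 / 19775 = 0.51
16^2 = 256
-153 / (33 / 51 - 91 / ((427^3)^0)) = 867 / 512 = 1.69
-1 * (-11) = 11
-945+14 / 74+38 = -33552 / 37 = -906.81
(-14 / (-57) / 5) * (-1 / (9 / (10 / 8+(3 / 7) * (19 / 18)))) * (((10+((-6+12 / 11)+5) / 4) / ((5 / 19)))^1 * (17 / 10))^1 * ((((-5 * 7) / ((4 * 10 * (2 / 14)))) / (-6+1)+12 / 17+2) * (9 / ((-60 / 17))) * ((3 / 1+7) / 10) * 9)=86837751 / 1600000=54.27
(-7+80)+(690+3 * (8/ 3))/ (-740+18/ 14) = 372597/ 5171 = 72.06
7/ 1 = 7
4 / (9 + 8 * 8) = 4 / 73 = 0.05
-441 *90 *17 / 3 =-224910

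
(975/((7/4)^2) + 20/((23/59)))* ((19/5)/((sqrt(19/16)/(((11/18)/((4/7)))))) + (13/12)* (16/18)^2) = 86656960/273861 + 458282* sqrt(19)/1449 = 1695.04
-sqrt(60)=-2 *sqrt(15)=-7.75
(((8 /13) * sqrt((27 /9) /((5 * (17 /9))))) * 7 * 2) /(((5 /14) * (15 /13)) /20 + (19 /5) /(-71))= -1335936 * sqrt(255) /144619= -147.51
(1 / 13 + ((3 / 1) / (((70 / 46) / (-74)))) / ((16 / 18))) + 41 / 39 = -889943 / 5460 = -162.99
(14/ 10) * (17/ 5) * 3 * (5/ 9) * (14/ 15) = 1666/ 225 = 7.40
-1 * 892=-892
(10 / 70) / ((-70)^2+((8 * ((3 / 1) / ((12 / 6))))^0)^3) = 1 / 34307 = 0.00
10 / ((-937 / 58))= -580 / 937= -0.62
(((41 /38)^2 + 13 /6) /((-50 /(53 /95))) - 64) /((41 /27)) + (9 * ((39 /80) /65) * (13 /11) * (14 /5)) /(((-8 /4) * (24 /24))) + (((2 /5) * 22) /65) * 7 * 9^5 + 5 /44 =4497417542226623 /80428634000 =55918.11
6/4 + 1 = 5/2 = 2.50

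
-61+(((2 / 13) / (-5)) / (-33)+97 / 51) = -2154976 / 36465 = -59.10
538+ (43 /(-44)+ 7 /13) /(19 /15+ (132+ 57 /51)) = 10545433243 /19601296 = 538.00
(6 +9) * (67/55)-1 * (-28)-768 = -7939/11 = -721.73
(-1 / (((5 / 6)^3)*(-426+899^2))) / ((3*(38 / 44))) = -0.00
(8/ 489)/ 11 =0.00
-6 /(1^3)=-6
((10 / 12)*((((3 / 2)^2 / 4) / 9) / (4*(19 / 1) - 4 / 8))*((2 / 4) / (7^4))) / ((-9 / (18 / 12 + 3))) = -5 / 69609792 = -0.00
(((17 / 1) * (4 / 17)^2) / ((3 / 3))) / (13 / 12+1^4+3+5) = 0.09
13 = 13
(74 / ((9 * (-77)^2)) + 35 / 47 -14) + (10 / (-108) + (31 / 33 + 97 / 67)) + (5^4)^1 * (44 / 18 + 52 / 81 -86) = -156771332094869 / 3024608202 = -51831.95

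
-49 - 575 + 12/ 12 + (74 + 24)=-525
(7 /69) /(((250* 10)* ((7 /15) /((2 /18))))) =1 /103500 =0.00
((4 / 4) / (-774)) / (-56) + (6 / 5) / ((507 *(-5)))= -82463 / 183128400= -0.00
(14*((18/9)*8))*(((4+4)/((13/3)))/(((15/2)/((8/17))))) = 28672/1105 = 25.95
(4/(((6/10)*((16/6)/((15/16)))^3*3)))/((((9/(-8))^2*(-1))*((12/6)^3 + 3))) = -625/90112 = -0.01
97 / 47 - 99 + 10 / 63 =-286558 / 2961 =-96.78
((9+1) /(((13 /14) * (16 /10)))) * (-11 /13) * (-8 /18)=3850 /1521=2.53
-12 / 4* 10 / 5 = -6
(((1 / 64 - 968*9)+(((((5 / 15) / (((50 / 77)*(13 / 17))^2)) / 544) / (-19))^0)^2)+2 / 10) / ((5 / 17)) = -47386667 / 1600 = -29616.67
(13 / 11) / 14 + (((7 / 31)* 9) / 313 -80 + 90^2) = 11984117081 / 1494262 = 8020.09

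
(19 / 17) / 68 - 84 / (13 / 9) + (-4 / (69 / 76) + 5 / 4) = -15889222 / 259233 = -61.29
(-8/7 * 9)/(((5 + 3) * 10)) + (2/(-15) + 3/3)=31/42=0.74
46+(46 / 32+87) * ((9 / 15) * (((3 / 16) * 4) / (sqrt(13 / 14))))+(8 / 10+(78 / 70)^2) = 2547 * sqrt(182) / 832+58851 / 1225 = 89.34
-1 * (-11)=11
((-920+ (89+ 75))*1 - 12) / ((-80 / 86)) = 4128 / 5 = 825.60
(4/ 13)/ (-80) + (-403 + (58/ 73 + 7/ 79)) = -602947847/ 1499420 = -402.12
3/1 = 3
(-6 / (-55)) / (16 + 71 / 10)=4 / 847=0.00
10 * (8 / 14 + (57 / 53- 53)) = -190520 / 371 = -513.53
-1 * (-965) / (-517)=-965 / 517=-1.87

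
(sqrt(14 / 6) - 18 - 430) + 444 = -4 + sqrt(21) / 3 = -2.47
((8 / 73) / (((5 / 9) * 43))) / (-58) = -36 / 455155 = -0.00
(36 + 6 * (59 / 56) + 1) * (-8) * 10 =-3465.71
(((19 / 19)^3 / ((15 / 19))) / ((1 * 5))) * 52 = 988 / 75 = 13.17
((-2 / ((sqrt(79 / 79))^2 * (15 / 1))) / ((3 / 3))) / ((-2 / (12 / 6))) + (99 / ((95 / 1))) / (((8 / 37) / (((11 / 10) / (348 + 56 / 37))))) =43785803 / 294849600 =0.15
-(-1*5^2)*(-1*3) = -75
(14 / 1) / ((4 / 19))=66.50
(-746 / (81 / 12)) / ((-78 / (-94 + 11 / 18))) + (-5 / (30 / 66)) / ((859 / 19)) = -1079189027 / 8140743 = -132.57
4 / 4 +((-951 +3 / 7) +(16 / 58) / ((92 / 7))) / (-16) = 564103 / 9338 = 60.41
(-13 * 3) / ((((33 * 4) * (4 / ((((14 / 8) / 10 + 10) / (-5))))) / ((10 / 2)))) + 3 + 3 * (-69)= -130079 / 640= -203.25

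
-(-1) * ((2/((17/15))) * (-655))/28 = -41.28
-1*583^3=-198155287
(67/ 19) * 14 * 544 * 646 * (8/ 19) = 7304946.53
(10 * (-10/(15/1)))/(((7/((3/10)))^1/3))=-0.86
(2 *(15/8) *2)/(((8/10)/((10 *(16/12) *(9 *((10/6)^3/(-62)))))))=-15625/186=-84.01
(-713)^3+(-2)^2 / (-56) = -5074539359 / 14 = -362467097.07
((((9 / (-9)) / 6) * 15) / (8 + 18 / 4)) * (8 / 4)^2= -4 / 5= -0.80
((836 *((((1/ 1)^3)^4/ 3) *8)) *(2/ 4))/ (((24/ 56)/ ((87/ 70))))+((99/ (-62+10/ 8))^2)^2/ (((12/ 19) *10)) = 25777412936/ 7971615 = 3233.65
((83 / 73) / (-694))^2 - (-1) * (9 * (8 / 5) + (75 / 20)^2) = 1461058958177 / 51332764880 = 28.46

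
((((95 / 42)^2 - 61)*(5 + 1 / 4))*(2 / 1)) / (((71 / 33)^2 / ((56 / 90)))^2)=-20206131946 / 1905876075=-10.60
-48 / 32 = -3 / 2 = -1.50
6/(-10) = -0.60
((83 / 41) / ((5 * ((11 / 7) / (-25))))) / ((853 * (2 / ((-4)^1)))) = 0.02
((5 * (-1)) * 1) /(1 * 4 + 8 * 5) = -5 /44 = -0.11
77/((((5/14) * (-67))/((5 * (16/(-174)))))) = 8624/5829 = 1.48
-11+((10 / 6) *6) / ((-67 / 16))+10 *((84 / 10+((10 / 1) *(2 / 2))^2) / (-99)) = -161431 / 6633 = -24.34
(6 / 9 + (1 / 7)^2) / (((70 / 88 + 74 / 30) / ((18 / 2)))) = 199980 / 105497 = 1.90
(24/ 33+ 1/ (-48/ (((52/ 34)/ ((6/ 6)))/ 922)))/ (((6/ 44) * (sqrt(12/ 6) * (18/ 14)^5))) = 50576716855 * sqrt(2)/ 66638449872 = 1.07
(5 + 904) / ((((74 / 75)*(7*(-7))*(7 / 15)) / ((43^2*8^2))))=-60506676000 / 12691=-4767683.87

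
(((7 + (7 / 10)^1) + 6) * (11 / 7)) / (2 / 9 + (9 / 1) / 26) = 176319 / 4655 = 37.88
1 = 1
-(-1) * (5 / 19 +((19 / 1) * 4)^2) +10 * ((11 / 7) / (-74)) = 28423946 / 4921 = 5776.05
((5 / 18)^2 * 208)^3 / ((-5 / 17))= -7469800000 / 531441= -14055.75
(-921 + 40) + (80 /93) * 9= -27071 /31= -873.26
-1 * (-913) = 913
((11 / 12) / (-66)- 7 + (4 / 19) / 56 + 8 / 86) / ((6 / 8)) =-2848243 / 308826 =-9.22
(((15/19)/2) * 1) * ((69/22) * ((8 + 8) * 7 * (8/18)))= 12880/209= 61.63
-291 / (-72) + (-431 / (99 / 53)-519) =-590591 / 792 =-745.70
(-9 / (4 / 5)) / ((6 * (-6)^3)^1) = 5 / 576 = 0.01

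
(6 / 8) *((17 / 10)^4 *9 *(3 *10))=6765201 / 4000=1691.30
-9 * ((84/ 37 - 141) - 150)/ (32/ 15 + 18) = 1442205/ 11174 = 129.07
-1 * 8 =-8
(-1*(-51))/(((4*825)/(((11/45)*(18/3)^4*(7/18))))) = 238/125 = 1.90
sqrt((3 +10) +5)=3* sqrt(2)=4.24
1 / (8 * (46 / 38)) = 19 / 184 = 0.10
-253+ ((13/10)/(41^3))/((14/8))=-610295429/2412235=-253.00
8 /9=0.89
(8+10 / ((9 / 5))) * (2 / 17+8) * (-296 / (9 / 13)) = -21594976 / 459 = -47047.88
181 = 181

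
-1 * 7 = -7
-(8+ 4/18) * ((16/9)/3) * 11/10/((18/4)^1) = -13024/10935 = -1.19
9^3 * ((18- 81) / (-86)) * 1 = 534.03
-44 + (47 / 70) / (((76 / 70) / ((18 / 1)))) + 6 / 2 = -1135 / 38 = -29.87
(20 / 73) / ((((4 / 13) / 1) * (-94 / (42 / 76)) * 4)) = -1365 / 1043024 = -0.00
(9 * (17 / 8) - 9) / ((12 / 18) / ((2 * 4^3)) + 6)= 1.69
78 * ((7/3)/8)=91/4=22.75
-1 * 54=-54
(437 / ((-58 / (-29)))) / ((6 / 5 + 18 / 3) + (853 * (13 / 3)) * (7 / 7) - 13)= 6555 / 110716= 0.06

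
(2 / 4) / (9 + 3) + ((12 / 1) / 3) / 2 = 2.04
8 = 8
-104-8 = -112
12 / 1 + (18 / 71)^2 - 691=-3422515 / 5041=-678.94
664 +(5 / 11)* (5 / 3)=21937 / 33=664.76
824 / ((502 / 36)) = 14832 / 251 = 59.09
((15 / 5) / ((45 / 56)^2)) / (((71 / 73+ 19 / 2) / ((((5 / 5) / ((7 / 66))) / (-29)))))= -130816 / 906975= -0.14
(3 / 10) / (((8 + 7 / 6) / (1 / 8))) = 9 / 2200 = 0.00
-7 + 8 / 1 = 1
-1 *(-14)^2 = -196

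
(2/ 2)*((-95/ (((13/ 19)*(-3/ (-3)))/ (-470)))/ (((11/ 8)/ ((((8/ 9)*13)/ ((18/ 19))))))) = 578896.52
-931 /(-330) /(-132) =-931 /43560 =-0.02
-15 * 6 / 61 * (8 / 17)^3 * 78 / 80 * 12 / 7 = -539136 / 2097851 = -0.26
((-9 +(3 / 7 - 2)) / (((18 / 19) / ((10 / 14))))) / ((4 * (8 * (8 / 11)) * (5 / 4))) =-7733 / 28224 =-0.27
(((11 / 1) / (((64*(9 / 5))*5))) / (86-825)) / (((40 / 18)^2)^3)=-649539 / 3026944000000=-0.00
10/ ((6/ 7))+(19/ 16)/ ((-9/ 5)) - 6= 721/ 144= 5.01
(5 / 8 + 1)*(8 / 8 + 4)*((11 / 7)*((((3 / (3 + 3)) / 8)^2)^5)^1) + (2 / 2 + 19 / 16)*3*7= 2828493662454475 / 61572651155456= 45.94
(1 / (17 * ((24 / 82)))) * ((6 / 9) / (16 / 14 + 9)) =287 / 21726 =0.01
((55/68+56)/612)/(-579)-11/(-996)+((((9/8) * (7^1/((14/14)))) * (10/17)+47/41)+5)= 884718924667/81997544592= 10.79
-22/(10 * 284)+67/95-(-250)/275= 1.61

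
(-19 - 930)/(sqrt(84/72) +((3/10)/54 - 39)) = 25.03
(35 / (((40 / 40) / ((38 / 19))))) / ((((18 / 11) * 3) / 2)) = 770 / 27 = 28.52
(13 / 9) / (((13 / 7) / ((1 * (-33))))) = -77 / 3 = -25.67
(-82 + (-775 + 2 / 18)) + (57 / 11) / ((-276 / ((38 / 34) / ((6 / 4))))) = -66339707 / 77418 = -856.90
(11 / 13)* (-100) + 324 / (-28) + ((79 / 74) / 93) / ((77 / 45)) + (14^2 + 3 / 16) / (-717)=-1270444357025 / 13171542384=-96.45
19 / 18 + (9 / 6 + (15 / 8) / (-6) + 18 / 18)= 467 / 144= 3.24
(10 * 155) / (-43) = -1550 / 43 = -36.05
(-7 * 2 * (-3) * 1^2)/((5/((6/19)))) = 252/95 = 2.65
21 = 21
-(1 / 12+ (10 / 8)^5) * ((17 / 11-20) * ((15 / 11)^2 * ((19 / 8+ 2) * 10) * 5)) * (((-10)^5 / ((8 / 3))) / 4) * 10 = -6014202099609375 / 2725888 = -2206327662.62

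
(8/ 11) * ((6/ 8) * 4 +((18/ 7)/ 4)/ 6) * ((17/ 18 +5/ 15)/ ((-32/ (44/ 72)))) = -667/ 12096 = -0.06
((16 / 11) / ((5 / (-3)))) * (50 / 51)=-160 / 187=-0.86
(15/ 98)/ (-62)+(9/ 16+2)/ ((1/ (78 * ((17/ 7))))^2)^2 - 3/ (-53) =3299482355.82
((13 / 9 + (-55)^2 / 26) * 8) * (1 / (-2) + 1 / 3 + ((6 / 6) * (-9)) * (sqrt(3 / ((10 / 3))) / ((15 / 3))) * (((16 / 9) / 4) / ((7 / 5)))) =-220504 * sqrt(10) / 1365- 55126 / 351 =-667.89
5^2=25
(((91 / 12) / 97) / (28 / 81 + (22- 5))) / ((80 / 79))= 194103 / 43611200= 0.00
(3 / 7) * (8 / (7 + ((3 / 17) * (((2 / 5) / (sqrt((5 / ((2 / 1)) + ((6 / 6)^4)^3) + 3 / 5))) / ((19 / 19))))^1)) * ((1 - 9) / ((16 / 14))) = -9953160 / 2902933 + 2448 * sqrt(410) / 2902933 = -3.41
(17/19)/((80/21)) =0.23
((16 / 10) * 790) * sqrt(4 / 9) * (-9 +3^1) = -5056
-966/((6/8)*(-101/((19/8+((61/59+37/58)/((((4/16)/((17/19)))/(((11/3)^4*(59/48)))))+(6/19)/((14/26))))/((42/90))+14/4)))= 383411150092/10518039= 36452.72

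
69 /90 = 23 /30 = 0.77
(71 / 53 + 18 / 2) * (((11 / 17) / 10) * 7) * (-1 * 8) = -168784 / 4505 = -37.47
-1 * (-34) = 34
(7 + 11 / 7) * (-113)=-6780 / 7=-968.57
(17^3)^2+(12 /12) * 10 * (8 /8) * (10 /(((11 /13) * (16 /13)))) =1062057261 /44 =24137665.02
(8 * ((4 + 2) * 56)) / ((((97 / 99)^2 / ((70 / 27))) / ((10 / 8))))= 85377600 / 9409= 9074.04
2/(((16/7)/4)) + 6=19/2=9.50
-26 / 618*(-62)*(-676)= -544856 / 309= -1763.29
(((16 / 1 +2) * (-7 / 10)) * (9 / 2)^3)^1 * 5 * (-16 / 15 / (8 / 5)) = 15309 / 4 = 3827.25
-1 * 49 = -49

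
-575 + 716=141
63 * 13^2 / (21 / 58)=29406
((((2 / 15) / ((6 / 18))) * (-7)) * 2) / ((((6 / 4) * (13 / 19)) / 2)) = -2128 / 195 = -10.91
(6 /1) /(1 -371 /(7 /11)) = -1 /97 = -0.01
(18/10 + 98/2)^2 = 64516/25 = 2580.64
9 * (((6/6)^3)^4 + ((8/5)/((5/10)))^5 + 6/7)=66425913/21875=3036.61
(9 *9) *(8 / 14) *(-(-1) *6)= 1944 / 7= 277.71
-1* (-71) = 71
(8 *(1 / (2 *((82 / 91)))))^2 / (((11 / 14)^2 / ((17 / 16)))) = 6898073 / 203401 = 33.91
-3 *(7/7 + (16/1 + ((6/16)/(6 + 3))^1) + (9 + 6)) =-96.12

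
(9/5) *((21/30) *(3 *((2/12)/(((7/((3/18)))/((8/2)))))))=3/50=0.06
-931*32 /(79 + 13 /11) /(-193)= 3344 /1737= 1.93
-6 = -6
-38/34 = -19/17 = -1.12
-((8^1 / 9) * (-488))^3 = 59501707264 / 729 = 81620997.62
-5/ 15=-1/ 3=-0.33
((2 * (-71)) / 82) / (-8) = 71 / 328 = 0.22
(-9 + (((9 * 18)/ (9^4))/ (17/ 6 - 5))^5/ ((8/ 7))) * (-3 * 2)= 95897677083310/ 1775882908917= 54.00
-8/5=-1.60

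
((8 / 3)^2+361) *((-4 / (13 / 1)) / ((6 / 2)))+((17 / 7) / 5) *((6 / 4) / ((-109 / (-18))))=-50395271 / 1339065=-37.63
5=5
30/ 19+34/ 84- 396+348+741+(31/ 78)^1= 1202314/ 1729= 695.38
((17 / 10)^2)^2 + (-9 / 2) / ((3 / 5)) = 0.85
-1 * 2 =-2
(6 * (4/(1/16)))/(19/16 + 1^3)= 6144/35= 175.54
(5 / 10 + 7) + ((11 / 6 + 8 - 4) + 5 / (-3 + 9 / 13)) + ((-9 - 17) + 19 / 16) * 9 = -212.15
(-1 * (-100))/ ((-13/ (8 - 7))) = -100/ 13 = -7.69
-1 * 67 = -67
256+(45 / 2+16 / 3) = 1703 / 6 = 283.83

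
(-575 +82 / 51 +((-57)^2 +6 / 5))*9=2047758 / 85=24091.27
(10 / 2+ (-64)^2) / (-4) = -4101 / 4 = -1025.25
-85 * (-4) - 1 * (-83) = 423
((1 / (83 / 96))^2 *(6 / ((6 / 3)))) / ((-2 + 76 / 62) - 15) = -285696 / 1122907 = -0.25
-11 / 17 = -0.65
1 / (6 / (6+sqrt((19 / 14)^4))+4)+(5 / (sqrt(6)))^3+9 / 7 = 76675 / 51268+125 * sqrt(6) / 36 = 10.00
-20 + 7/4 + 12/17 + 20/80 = -17.29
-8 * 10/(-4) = 20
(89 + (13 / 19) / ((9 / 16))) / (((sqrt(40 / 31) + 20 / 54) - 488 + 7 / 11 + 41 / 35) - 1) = -2795243861696055 / 15083496261267541 - 370440066150 * sqrt(310) / 15083496261267541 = -0.19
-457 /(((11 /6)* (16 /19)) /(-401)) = 118700.56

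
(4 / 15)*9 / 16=3 / 20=0.15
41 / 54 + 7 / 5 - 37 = -9407 / 270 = -34.84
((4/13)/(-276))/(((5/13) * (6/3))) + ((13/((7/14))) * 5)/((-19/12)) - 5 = -1141969/13110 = -87.11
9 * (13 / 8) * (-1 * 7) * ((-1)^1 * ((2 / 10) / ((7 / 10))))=29.25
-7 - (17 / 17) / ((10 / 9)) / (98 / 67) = -7463 / 980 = -7.62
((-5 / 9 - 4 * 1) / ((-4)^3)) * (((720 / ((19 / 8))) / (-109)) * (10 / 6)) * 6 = -4100 / 2071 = -1.98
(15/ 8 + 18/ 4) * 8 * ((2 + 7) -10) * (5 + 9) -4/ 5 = -3574/ 5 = -714.80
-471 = -471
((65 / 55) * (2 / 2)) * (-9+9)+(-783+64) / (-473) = 719 / 473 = 1.52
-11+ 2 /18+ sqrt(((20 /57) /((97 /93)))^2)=-175034 /16587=-10.55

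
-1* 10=-10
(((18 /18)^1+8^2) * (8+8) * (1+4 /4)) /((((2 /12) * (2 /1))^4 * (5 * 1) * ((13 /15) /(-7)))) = -272160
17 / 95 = 0.18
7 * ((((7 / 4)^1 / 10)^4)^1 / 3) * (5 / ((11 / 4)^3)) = 16807 / 31944000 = 0.00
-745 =-745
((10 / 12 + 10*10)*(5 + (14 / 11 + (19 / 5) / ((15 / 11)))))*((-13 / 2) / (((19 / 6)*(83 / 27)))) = -4809519 / 7885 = -609.96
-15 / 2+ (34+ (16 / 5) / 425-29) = -10593 / 4250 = -2.49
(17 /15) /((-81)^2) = 17 /98415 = 0.00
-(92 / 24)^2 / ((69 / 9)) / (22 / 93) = -713 / 88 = -8.10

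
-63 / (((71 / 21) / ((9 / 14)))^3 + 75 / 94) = -116562726 / 270625297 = -0.43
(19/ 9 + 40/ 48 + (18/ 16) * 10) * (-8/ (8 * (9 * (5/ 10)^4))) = -2044/ 81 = -25.23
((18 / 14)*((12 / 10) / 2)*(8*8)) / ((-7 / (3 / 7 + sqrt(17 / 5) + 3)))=-41472 / 1715 - 1728*sqrt(85) / 1225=-37.19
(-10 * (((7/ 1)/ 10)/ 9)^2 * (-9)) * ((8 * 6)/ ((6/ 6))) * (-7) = -2744/ 15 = -182.93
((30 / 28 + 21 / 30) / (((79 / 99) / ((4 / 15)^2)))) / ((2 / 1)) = 0.08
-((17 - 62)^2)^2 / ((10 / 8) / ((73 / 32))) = -59869125 / 8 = -7483640.62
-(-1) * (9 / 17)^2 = 81 / 289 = 0.28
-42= -42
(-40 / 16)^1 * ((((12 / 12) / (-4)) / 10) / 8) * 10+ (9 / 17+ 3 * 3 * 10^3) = 9792661 / 1088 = 9000.61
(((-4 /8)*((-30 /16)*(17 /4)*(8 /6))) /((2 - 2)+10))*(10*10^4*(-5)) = -265625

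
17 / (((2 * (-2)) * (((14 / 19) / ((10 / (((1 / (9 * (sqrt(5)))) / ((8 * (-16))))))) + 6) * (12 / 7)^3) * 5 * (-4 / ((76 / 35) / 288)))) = 2104991 * sqrt(5) / 18626807070296640 + 114270940 / 2155880447951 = 0.00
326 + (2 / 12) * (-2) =977 / 3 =325.67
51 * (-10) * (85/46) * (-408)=8843400/23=384495.65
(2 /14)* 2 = 0.29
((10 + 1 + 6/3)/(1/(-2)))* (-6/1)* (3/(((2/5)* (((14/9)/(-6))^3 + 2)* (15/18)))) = 27634932/39023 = 708.17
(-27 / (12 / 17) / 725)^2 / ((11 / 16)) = 23409 / 5781875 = 0.00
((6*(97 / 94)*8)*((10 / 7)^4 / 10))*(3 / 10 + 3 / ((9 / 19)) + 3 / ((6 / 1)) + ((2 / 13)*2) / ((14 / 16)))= 1585678400 / 10269077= 154.41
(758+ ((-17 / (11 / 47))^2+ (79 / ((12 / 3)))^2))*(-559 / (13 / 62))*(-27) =447622406415 / 968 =462419841.34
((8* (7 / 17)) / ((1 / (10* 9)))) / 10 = 504 / 17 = 29.65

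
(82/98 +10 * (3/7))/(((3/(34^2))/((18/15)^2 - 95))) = -184673.44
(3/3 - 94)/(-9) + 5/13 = 10.72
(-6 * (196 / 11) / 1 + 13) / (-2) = 1033 / 22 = 46.95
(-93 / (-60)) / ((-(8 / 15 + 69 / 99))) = -1023 / 812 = -1.26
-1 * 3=-3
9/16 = 0.56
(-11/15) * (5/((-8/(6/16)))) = 11/64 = 0.17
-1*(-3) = 3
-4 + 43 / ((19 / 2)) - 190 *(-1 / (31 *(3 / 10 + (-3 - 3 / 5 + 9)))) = 2830 / 1767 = 1.60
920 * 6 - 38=5482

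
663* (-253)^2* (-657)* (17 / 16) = -473989653423 / 16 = -29624353338.94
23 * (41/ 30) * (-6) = -943/ 5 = -188.60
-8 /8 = -1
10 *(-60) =-600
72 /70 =36 /35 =1.03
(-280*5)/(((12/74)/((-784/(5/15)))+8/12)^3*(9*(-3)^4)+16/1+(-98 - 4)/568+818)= -60656836077752320/45481943373514701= -1.33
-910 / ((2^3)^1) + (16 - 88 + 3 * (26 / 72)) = -554 / 3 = -184.67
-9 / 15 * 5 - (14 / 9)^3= -4931 / 729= -6.76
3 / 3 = 1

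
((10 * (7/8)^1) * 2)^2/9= 1225/36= 34.03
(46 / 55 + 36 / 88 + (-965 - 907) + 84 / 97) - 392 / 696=-1736321687 / 928290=-1870.45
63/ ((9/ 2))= 14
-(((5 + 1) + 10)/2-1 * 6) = -2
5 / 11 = 0.45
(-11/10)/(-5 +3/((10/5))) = 11/35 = 0.31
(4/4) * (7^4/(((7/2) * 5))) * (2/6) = 686/15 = 45.73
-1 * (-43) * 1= 43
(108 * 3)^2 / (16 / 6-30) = -157464 / 41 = -3840.59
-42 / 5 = -8.40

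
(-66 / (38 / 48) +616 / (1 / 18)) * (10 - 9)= 209088 / 19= 11004.63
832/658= 416/329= 1.26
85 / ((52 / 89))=7565 / 52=145.48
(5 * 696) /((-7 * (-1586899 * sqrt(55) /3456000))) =145.99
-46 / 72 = -23 / 36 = -0.64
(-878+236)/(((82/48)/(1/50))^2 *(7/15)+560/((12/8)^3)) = -30816/171395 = -0.18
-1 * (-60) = 60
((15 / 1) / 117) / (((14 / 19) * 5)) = 19 / 546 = 0.03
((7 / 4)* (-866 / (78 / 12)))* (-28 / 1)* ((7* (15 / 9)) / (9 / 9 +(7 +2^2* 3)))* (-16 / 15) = -2376304 / 585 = -4062.06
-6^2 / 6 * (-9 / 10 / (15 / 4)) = 36 / 25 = 1.44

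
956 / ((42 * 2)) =239 / 21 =11.38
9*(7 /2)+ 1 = 65 /2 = 32.50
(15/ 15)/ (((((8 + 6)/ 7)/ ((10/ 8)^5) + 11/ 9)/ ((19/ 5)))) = 2.02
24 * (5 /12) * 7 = 70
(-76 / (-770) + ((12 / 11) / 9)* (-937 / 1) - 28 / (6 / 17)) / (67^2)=-74232 / 1728265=-0.04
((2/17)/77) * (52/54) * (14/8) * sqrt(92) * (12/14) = 0.02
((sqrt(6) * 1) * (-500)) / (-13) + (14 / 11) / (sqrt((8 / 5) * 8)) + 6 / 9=7 * sqrt(5) / 44 + 2 / 3 + 500 * sqrt(6) / 13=95.23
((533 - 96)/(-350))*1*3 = -1311/350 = -3.75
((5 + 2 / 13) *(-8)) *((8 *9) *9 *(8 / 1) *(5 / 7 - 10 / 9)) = 84817.58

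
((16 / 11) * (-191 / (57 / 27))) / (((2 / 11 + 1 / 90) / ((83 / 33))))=-1715.60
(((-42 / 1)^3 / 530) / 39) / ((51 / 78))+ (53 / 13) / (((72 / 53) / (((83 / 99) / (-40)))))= -18517506599 / 3339610560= -5.54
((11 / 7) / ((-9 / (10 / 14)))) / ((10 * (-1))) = 11 / 882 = 0.01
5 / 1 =5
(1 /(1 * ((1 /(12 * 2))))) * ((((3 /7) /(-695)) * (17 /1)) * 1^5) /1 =-1224 /4865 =-0.25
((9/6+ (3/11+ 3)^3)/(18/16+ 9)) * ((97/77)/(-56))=-3146195/38740086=-0.08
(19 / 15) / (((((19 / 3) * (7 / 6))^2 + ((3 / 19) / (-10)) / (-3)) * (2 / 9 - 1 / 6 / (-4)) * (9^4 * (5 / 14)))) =8512 / 226883295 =0.00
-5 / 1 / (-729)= 5 / 729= 0.01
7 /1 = 7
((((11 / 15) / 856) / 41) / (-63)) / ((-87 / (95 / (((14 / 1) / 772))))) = 40337 / 2019792348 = 0.00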